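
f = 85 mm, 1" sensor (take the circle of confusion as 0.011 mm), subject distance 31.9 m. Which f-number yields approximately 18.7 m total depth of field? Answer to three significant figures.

f/5.61

Write h = H − f = f²/(N·c). The thin-lens limits are Dn = s·h/(h + (s−f)) and Df = s·h/(h − (s−f)), so DoF = Df − Dn = 2·s·(s−f)·h / (h² − (s−f)²).
That is a quadratic in h: DoF·h² − 2·s·(s−f)·h − DoF·(s−f)² = 0 ⇒ h = (s−f)·(s + √(s² + DoF²)) / DoF = 31815 × (31900 + √(31900² + 18700²)) / 18700 = 31815 × (31900 + 36977.0) / 18700 ≈ 117183 mm.
Then N = f²/(c·h) = 85² / (0.011 × 117183) = 7225 / 1289.0 ≈ 5.61.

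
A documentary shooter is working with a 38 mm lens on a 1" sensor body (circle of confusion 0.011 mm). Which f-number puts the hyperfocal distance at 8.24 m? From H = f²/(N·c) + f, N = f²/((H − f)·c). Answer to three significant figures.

Rearrange H = f²/(N·c) + f for N: N = f² / ((H − f)·c).
N = 38² / ((8240 − 38) × 0.011) = 1444 / 90.22 ≈ 16.

f/16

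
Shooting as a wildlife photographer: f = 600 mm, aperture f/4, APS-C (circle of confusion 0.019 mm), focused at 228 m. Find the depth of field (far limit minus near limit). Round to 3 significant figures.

21.9 m

Hyperfocal distance H = f²/(N·c) + f = 600²/(4 × 0.019) + 600 = 360000/0.076 + 600 ≈ 4737442.1 mm ≈ 4737 m.
Near limit Dn = s·(H − f)/(H + s − 2f) = 228000 × (4737442.1 − 600) / (4737442.1 + 228000 − 2 × 600) = 228000 × 4736842.1 / 4964242.1 ≈ 217556 mm.
Far limit Df = s·(H − f)/(H − s) = 228000 × (4737442.1 − 600) / (4737442.1 − 228000) = 228000 × 4736842.1 / 4509442.1 ≈ 239497 mm.
Depth of field = Df − Dn = 239497 − 217556 ≈ 21941 mm ≈ 21.9 m.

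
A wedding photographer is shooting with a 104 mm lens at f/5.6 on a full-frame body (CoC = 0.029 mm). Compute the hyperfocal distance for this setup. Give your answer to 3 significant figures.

66.7 m

Hyperfocal distance H = f²/(N·c) + f = 104²/(5.6 × 0.029) + 104 = 10816/0.1624 + 104 ≈ 66705.0 mm ≈ 66.7 m.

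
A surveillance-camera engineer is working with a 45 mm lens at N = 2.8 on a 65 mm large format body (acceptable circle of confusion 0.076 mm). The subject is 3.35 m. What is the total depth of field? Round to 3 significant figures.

Hyperfocal distance H = f²/(N·c) + f = 45²/(2.8 × 0.076) + 45 = 2025/0.2128 + 45 ≈ 9561.0 mm ≈ 9.561 m.
Near limit Dn = s·(H − f)/(H + s − 2f) = 3350 × (9561.0 − 45) / (9561.0 + 3350 − 2 × 45) = 3350 × 9516.0 / 12821.0 ≈ 2486.4 mm.
Far limit Df = s·(H − f)/(H − s) = 3350 × (9561.0 − 45) / (9561.0 − 3350) = 3350 × 9516.0 / 6211.0 ≈ 5132.6 mm.
Depth of field = Df − Dn = 5132.6 − 2486.4 ≈ 2646.2 mm ≈ 2.65 m.

2.65 m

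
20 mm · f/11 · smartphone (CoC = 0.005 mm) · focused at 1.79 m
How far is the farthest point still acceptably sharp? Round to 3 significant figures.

Hyperfocal distance H = f²/(N·c) + f = 20²/(11 × 0.005) + 20 = 400/0.055 + 20 ≈ 7292.7 mm ≈ 7.293 m.
Far limit Df = s·(H − f)/(H − s) = 1790 × (7292.7 − 20) / (7292.7 − 1790) = 1790 × 7272.7 / 5502.7 ≈ 2365.8 mm ≈ 2.37 m.

2.37 m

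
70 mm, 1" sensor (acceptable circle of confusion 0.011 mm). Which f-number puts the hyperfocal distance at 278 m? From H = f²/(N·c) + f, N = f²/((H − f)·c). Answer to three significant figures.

f/1.60

Rearrange H = f²/(N·c) + f for N: N = f² / ((H − f)·c).
N = 70² / ((278000 − 70) × 0.011) = 4900 / 3057 ≈ 1.60.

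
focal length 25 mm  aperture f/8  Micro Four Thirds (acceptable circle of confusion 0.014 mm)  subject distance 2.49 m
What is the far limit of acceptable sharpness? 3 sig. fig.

Hyperfocal distance H = f²/(N·c) + f = 25²/(8 × 0.014) + 25 = 625/0.112 + 25 ≈ 5605.4 mm ≈ 5.605 m.
Far limit Df = s·(H − f)/(H − s) = 2490 × (5605.4 − 25) / (5605.4 − 2490) = 2490 × 5580.4 / 3115.4 ≈ 4460.2 mm ≈ 4.46 m.

4.46 m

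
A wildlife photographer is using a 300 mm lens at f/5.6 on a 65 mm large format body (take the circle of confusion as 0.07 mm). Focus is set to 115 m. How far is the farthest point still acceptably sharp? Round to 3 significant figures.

Hyperfocal distance H = f²/(N·c) + f = 300²/(5.6 × 0.07) + 300 = 90000/0.392 + 300 ≈ 229891.8 mm ≈ 229.9 m.
Far limit Df = s·(H − f)/(H − s) = 115000 × (229891.8 − 300) / (229891.8 − 115000) = 115000 × 229591.8 / 114891.8 ≈ 229808 mm ≈ 230 m.

230 m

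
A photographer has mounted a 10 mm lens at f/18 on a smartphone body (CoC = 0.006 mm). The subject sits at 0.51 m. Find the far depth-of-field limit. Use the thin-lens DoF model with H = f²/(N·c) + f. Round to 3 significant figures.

Hyperfocal distance H = f²/(N·c) + f = 10²/(18 × 0.006) + 10 = 100/0.108 + 10 ≈ 935.9 mm ≈ 0.936 m.
Far limit Df = s·(H − f)/(H − s) = 510 × (935.9 − 10) / (935.9 − 510) = 510 × 925.9 / 425.9 ≈ 1108.7 mm ≈ 1.11 m.

1.11 m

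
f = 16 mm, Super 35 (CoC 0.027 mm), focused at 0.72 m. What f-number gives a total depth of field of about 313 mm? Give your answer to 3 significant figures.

f/2.80

Write h = H − f = f²/(N·c). The thin-lens limits are Dn = s·h/(h + (s−f)) and Df = s·h/(h − (s−f)), so DoF = Df − Dn = 2·s·(s−f)·h / (h² − (s−f)²).
That is a quadratic in h: DoF·h² − 2·s·(s−f)·h − DoF·(s−f)² = 0 ⇒ h = (s−f)·(s + √(s² + DoF²)) / DoF = 704 × (720 + √(720² + 313²)) / 313 = 704 × (720 + 785.092) / 313 ≈ 3385.3 mm.
Then N = f²/(c·h) = 16² / (0.027 × 3385.3) = 256 / 91.402 ≈ 2.80.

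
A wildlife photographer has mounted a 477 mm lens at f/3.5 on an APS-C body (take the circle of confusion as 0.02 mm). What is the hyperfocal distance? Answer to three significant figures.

Hyperfocal distance H = f²/(N·c) + f = 477²/(3.5 × 0.02) + 477 = 227529/0.07 + 477 ≈ 3250891.3 mm ≈ 3250 m.

3250 m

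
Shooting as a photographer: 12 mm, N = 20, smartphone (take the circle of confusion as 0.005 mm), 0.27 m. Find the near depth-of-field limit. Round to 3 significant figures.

Hyperfocal distance H = f²/(N·c) + f = 12²/(20 × 0.005) + 12 = 144/0.1 + 12 ≈ 1452.0 mm ≈ 1.452 m.
Near limit Dn = s·(H − f)/(H + s − 2f) = 270 × (1452.0 − 12) / (1452.0 + 270 − 2 × 12) = 270 × 1440.0 / 1698.0 ≈ 228.98 mm.

229 mm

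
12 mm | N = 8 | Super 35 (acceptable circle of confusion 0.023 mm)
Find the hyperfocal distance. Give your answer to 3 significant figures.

Hyperfocal distance H = f²/(N·c) + f = 12²/(8 × 0.023) + 12 = 144/0.184 + 12 ≈ 794.6 mm ≈ 0.795 m.

0.795 m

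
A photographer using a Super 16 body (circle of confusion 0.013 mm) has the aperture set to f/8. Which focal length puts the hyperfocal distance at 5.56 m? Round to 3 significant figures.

24.0 mm

From H = f²/(N·c) + f, with f ≪ H: f ≈ √(H·N·c) = √(5560 × 8 × 0.013) = √578.24 ≈ 24.05 mm.
Exact: f² + N·c·f − N·c·H = 0 ⇒ f = (−N·c + √((N·c)² + 4·N·c·H))/2 = (−0.104 + √2313.0)/2 ≈ 23.995 mm ≈ 24.0 mm.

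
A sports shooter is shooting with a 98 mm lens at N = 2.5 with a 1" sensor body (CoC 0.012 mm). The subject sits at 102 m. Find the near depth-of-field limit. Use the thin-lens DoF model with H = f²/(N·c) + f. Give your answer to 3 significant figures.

Hyperfocal distance H = f²/(N·c) + f = 98²/(2.5 × 0.012) + 98 = 9604/0.03 + 98 ≈ 320231.3 mm ≈ 320.2 m.
Near limit Dn = s·(H − f)/(H + s − 2f) = 102000 × (320231.3 − 98) / (320231.3 + 102000 − 2 × 98) = 102000 × 320133.3 / 422035.3 ≈ 77372 mm ≈ 77.4 m.

77.4 m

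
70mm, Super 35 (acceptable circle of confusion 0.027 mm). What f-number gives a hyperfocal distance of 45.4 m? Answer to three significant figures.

Rearrange H = f²/(N·c) + f for N: N = f² / ((H − f)·c).
N = 70² / ((45400 − 70) × 0.027) = 4900 / 1224 ≈ 4.

f/4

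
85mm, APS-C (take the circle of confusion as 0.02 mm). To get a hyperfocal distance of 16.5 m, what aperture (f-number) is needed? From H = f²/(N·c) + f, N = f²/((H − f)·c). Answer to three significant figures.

f/22

Rearrange H = f²/(N·c) + f for N: N = f² / ((H − f)·c).
N = 85² / ((16500 − 85) × 0.02) = 7225 / 328.3 ≈ 22.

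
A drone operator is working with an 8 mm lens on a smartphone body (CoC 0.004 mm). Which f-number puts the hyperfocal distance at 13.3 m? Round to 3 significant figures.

f/1.20

Rearrange H = f²/(N·c) + f for N: N = f² / ((H − f)·c).
N = 8² / ((13300 − 8) × 0.004) = 64 / 53.17 ≈ 1.20.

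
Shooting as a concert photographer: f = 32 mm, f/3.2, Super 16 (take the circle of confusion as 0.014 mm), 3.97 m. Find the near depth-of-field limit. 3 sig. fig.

3.39 m

Hyperfocal distance H = f²/(N·c) + f = 32²/(3.2 × 0.014) + 32 = 1024/0.0448 + 32 ≈ 22889.1 mm ≈ 22.89 m.
Near limit Dn = s·(H − f)/(H + s − 2f) = 3970 × (22889.1 − 32) / (22889.1 + 3970 − 2 × 32) = 3970 × 22857.1 / 26795.1 ≈ 3386.5 mm ≈ 3.39 m.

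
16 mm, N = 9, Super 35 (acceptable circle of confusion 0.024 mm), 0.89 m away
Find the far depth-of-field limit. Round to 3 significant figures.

Hyperfocal distance H = f²/(N·c) + f = 16²/(9 × 0.024) + 16 = 256/0.216 + 16 ≈ 1201.2 mm ≈ 1.201 m.
Far limit Df = s·(H − f)/(H − s) = 890 × (1201.2 − 16) / (1201.2 − 890) = 890 × 1185.2 / 311.2 ≈ 3389.7 mm ≈ 3.39 m.

3.39 m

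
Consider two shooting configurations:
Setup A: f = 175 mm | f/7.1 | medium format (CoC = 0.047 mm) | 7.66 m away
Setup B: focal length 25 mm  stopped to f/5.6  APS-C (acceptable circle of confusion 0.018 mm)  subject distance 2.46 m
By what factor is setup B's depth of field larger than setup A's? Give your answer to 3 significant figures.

1.82

Setup A: H = 175²/(7.1×0.047) + 175 ≈ 91949.0 mm; DoF = Df − Dn = 8340.2 − 7082.4 ≈ 1257.8 mm.
Setup B: H = 25²/(5.6×0.018) + 25 ≈ 6225.4 mm; DoF = Df − Dn = 4050.8 − 1766.3 ≈ 2284.5 mm.
Ratio = 2284.5 / 1257.8 ≈ 1.82.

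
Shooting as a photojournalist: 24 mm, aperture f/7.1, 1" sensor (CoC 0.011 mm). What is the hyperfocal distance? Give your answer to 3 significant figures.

7.40 m

Hyperfocal distance H = f²/(N·c) + f = 24²/(7.1 × 0.011) + 24 = 576/0.0781 + 24 ≈ 7399.2 mm ≈ 7.40 m.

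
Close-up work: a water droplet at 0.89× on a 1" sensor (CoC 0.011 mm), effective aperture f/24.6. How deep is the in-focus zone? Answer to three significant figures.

At magnification m, DoF ≈ 2·N_eff·c/m² = 2 × 24.6 × 0.011 / 0.89² = 0.5412 / 0.7921 ≈ 0.683 mm.

0.683 mm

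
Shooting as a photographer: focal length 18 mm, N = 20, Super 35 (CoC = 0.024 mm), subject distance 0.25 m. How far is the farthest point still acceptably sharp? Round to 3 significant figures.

Hyperfocal distance H = f²/(N·c) + f = 18²/(20 × 0.024) + 18 = 324/0.48 + 18 ≈ 693.0 mm ≈ 0.693 m.
Far limit Df = s·(H − f)/(H − s) = 250 × (693.0 − 18) / (693.0 − 250) = 250 × 675.0 / 443.0 ≈ 380.93 mm.

381 mm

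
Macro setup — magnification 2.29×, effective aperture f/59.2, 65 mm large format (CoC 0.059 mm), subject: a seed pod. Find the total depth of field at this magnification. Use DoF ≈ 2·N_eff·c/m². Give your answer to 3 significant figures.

1.33 mm

At magnification m, DoF ≈ 2·N_eff·c/m² = 2 × 59.2 × 0.059 / 2.29² = 6.986 / 5.244 ≈ 1.33 mm.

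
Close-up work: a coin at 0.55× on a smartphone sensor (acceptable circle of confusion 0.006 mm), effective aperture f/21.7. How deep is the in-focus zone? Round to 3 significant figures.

0.861 mm

At magnification m, DoF ≈ 2·N_eff·c/m² = 2 × 21.7 × 0.006 / 0.55² = 0.2604 / 0.3025 ≈ 0.861 mm.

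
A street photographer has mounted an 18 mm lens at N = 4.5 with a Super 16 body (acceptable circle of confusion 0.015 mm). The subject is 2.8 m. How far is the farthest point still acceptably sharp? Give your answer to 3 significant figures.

Hyperfocal distance H = f²/(N·c) + f = 18²/(4.5 × 0.015) + 18 = 324/0.0675 + 18 ≈ 4818.0 mm ≈ 4.818 m.
Far limit Df = s·(H − f)/(H − s) = 2800 × (4818.0 − 18) / (4818.0 − 2800) = 2800 × 4800.0 / 2018.0 ≈ 6660.1 mm ≈ 6.66 m.

6.66 m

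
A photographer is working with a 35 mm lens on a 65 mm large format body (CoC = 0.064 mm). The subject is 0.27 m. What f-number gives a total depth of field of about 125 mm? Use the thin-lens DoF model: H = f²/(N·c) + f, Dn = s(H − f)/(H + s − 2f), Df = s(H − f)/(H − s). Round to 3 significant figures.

f/17.9

Write h = H − f = f²/(N·c). The thin-lens limits are Dn = s·h/(h + (s−f)) and Df = s·h/(h − (s−f)), so DoF = Df − Dn = 2·s·(s−f)·h / (h² − (s−f)²).
That is a quadratic in h: DoF·h² − 2·s·(s−f)·h − DoF·(s−f)² = 0 ⇒ h = (s−f)·(s + √(s² + DoF²)) / DoF = 235 × (270 + √(270² + 125²)) / 125 = 235 × (270 + 297.532) / 125 ≈ 1067.0 mm.
Then N = f²/(c·h) = 35² / (0.064 × 1067.0) = 1225 / 68.285 ≈ 17.9.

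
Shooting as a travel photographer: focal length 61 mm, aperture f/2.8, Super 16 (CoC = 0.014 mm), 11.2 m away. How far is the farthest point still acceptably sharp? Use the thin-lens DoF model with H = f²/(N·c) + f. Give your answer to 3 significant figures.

12.7 m

Hyperfocal distance H = f²/(N·c) + f = 61²/(2.8 × 0.014) + 61 = 3721/0.0392 + 61 ≈ 94984.5 mm ≈ 94.98 m.
Far limit Df = s·(H − f)/(H − s) = 11200 × (94984.5 − 61) / (94984.5 − 11200) = 11200 × 94923.5 / 83784.5 ≈ 12689 mm ≈ 12.7 m.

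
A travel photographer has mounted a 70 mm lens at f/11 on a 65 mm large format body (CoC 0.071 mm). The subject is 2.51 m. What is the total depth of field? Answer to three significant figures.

Hyperfocal distance H = f²/(N·c) + f = 70²/(11 × 0.071) + 70 = 4900/0.781 + 70 ≈ 6344.0 mm ≈ 6.344 m.
Near limit Dn = s·(H − f)/(H + s − 2f) = 2510 × (6344.0 − 70) / (6344.0 + 2510 − 2 × 70) = 2510 × 6274.0 / 8714.0 ≈ 1807.2 mm.
Far limit Df = s·(H − f)/(H − s) = 2510 × (6344.0 − 70) / (6344.0 − 2510) = 2510 × 6274.0 / 3834.0 ≈ 4107.4 mm.
Depth of field = Df − Dn = 4107.4 − 1807.2 ≈ 2300.2 mm ≈ 2.30 m.

2.30 m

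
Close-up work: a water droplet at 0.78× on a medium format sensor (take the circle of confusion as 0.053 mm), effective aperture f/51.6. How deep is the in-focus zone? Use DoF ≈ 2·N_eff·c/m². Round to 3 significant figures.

8.99 mm

At magnification m, DoF ≈ 2·N_eff·c/m² = 2 × 51.6 × 0.053 / 0.78² = 5.47 / 0.6084 ≈ 8.99 mm.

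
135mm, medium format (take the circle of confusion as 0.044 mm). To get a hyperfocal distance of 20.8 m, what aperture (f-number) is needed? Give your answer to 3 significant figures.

Rearrange H = f²/(N·c) + f for N: N = f² / ((H − f)·c).
N = 135² / ((20800 − 135) × 0.044) = 18225 / 909.3 ≈ 20.

f/20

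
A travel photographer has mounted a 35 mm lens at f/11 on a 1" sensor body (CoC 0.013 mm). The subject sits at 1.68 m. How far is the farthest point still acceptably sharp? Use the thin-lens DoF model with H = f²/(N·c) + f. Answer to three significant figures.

Hyperfocal distance H = f²/(N·c) + f = 35²/(11 × 0.013) + 35 = 1225/0.143 + 35 ≈ 8601.4 mm ≈ 8.601 m.
Far limit Df = s·(H − f)/(H − s) = 1680 × (8601.4 − 35) / (8601.4 − 1680) = 1680 × 8566.4 / 6921.4 ≈ 2079.3 mm ≈ 2.08 m.

2.08 m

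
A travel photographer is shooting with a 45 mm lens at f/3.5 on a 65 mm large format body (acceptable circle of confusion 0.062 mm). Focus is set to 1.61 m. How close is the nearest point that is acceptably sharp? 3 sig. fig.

1.38 m

Hyperfocal distance H = f²/(N·c) + f = 45²/(3.5 × 0.062) + 45 = 2025/0.217 + 45 ≈ 9376.8 mm ≈ 9.377 m.
Near limit Dn = s·(H − f)/(H + s − 2f) = 1610 × (9376.8 − 45) / (9376.8 + 1610 − 2 × 45) = 1610 × 9331.8 / 10896.8 ≈ 1378.8 mm ≈ 1.38 m.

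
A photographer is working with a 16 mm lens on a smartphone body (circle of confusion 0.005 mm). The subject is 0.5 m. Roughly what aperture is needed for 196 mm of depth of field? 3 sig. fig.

Write h = H − f = f²/(N·c). The thin-lens limits are Dn = s·h/(h + (s−f)) and Df = s·h/(h − (s−f)), so DoF = Df − Dn = 2·s·(s−f)·h / (h² − (s−f)²).
That is a quadratic in h: DoF·h² − 2·s·(s−f)·h − DoF·(s−f)² = 0 ⇒ h = (s−f)·(s + √(s² + DoF²)) / DoF = 484 × (500 + √(500² + 196²)) / 196 = 484 × (500 + 537.044) / 196 ≈ 2560.9 mm.
Then N = f²/(c·h) = 16² / (0.005 × 2560.9) = 256 / 12.804 ≈ 20.

f/20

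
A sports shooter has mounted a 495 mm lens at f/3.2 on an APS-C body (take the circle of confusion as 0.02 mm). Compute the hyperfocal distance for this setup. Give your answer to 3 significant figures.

Hyperfocal distance H = f²/(N·c) + f = 495²/(3.2 × 0.02) + 495 = 245025/0.064 + 495 ≈ 3829010.6 mm ≈ 3830 m.

3830 m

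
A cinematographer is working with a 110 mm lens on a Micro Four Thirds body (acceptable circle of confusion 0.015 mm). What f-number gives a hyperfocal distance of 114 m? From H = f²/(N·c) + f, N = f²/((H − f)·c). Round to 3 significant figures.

Rearrange H = f²/(N·c) + f for N: N = f² / ((H − f)·c).
N = 110² / ((114000 − 110) × 0.015) = 12100 / 1708 ≈ 7.08.

f/7.08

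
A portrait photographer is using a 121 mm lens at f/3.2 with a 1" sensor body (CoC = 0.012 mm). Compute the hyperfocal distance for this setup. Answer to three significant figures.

381 m

Hyperfocal distance H = f²/(N·c) + f = 121²/(3.2 × 0.012) + 121 = 14641/0.0384 + 121 ≈ 381397.0 mm ≈ 381 m.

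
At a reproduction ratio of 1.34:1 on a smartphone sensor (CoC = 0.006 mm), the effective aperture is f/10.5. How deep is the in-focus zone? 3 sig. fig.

0.0702 mm

At magnification m, DoF ≈ 2·N_eff·c/m² = 2 × 10.5 × 0.006 / 1.34² = 0.126 / 1.796 ≈ 0.0702 mm.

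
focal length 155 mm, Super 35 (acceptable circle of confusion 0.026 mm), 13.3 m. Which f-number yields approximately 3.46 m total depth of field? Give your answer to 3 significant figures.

Write h = H − f = f²/(N·c). The thin-lens limits are Dn = s·h/(h + (s−f)) and Df = s·h/(h − (s−f)), so DoF = Df − Dn = 2·s·(s−f)·h / (h² − (s−f)²).
That is a quadratic in h: DoF·h² − 2·s·(s−f)·h − DoF·(s−f)² = 0 ⇒ h = (s−f)·(s + √(s² + DoF²)) / DoF = 13145 × (13300 + √(13300² + 3460²)) / 3460 = 13145 × (13300 + 13742.7) / 3460 ≈ 102739 mm.
Then N = f²/(c·h) = 155² / (0.026 × 102739) = 24025 / 2671.2 ≈ 8.99.

f/8.99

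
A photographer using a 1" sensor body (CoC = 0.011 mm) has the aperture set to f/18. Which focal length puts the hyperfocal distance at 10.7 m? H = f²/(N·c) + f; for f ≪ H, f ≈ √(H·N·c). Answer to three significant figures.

45.9 mm

From H = f²/(N·c) + f, with f ≪ H: f ≈ √(H·N·c) = √(10700 × 18 × 0.011) = √2118.6 ≈ 46.03 mm.
Exact: f² + N·c·f − N·c·H = 0 ⇒ f = (−N·c + √((N·c)² + 4·N·c·H))/2 = (−0.198 + √8474.4)/2 ≈ 45.929 mm ≈ 45.9 mm.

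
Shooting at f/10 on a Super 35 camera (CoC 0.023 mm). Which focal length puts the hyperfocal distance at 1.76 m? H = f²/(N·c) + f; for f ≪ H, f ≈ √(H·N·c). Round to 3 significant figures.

From H = f²/(N·c) + f, with f ≪ H: f ≈ √(H·N·c) = √(1760 × 10 × 0.023) = √404.80 ≈ 20.12 mm.
Exact: f² + N·c·f − N·c·H = 0 ⇒ f = (−N·c + √((N·c)² + 4·N·c·H))/2 = (−0.23 + √1619.3)/2 ≈ 20.005 mm ≈ 20.0 mm.

20.0 mm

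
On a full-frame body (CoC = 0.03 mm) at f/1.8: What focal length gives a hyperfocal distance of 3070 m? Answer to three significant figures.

From H = f²/(N·c) + f, with f ≪ H: f ≈ √(H·N·c) = √(3070000 × 1.8 × 0.03) = √165780 ≈ 407.2 mm.
The +f correction barely moves this — solving exactly, f² + N·c·f − N·c·H = 0 ⇒ f = (−N·c + √((N·c)² + 4·N·c·H))/2 = (−0.054 + √663120)/2 ≈ 407.13 mm, so f ≈ 407 mm.

407 mm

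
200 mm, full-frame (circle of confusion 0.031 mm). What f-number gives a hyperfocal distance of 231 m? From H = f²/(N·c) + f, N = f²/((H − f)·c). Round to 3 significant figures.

Rearrange H = f²/(N·c) + f for N: N = f² / ((H − f)·c).
N = 200² / ((231000 − 200) × 0.031) = 40000 / 7155 ≈ 5.59.

f/5.59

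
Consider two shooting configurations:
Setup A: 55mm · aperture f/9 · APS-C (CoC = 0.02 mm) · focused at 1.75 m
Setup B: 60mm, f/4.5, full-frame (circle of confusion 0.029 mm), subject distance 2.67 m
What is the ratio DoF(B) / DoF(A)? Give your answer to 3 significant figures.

Setup A: H = 55²/(9×0.02) + 55 ≈ 16860.6 mm; DoF = Df − Dn = 1946.30 − 1589.67 ≈ 356.63 mm.
Setup B: H = 60²/(4.5×0.029) + 60 ≈ 27646.2 mm; DoF = Df − Dn = 2949.01 − 2439.22 ≈ 509.79 mm.
Ratio = 509.79 / 356.63 ≈ 1.43.

1.43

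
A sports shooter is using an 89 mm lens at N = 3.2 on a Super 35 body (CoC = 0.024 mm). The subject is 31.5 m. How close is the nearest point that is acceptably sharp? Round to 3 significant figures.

24.1 m

Hyperfocal distance H = f²/(N·c) + f = 89²/(3.2 × 0.024) + 89 = 7921/0.0768 + 89 ≈ 103227.0 mm ≈ 103.2 m.
Near limit Dn = s·(H − f)/(H + s − 2f) = 31500 × (103227.0 − 89) / (103227.0 + 31500 − 2 × 89) = 31500 × 103138.0 / 134549.0 ≈ 24146 mm ≈ 24.1 m.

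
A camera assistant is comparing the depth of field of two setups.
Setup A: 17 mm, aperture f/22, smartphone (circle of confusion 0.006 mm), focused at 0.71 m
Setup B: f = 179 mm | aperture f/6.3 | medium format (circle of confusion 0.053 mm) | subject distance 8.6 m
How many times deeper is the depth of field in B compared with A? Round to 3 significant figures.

Setup A: H = 17²/(22×0.006) + 17 ≈ 2206.4 mm; DoF = Df − Dn = 1038.81 − 539.30 ≈ 499.51 mm.
Setup B: H = 179²/(6.3×0.053) + 179 ≈ 96138.9 mm; DoF = Df − Dn = 9427.3 − 7906.2 ≈ 1521.1 mm.
Ratio = 1521.1 / 499.51 ≈ 3.05.

3.05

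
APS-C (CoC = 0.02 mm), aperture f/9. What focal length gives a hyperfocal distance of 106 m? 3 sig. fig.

138 mm

From H = f²/(N·c) + f, with f ≪ H: f ≈ √(H·N·c) = √(106000 × 9 × 0.02) = √19080 ≈ 138.1 mm.
The +f correction barely moves this — solving exactly, f² + N·c·f − N·c·H = 0 ⇒ f = (−N·c + √((N·c)² + 4·N·c·H))/2 = (−0.18 + √76320)/2 ≈ 138.04 mm, so f ≈ 138 mm.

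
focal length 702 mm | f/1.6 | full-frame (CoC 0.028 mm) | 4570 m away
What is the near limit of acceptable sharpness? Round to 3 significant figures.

Hyperfocal distance H = f²/(N·c) + f = 702²/(1.6 × 0.028) + 702 = 492804/0.0448 + 702 ≈ 11000791.3 mm ≈ 11001 m.
Near limit Dn = s·(H − f)/(H + s − 2f) = 4570000 × (11000791.3 − 702) / (11000791.3 + 4570000 − 2 × 702) = 4570000 × 11000089.3 / 15569387.3 ≈ 3228798 mm ≈ 3230 m.

3230 m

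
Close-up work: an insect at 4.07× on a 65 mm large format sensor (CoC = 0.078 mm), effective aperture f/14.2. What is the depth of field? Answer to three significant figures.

0.134 mm

At magnification m, DoF ≈ 2·N_eff·c/m² = 2 × 14.2 × 0.078 / 4.07² = 2.215 / 16.56 ≈ 0.134 mm.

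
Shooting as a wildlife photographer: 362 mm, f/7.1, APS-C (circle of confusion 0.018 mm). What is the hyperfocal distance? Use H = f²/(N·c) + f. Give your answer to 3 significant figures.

Hyperfocal distance H = f²/(N·c) + f = 362²/(7.1 × 0.018) + 362 = 131044/0.1278 + 362 ≈ 1025745.4 mm ≈ 1030 m.

1030 m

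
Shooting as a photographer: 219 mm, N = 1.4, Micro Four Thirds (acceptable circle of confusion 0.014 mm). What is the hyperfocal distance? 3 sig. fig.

2450 m

Hyperfocal distance H = f²/(N·c) + f = 219²/(1.4 × 0.014) + 219 = 47961/0.0196 + 219 ≈ 2447208.8 mm ≈ 2450 m.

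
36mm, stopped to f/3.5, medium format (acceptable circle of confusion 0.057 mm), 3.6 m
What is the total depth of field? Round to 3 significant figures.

Hyperfocal distance H = f²/(N·c) + f = 36²/(3.5 × 0.057) + 36 = 1296/0.1995 + 36 ≈ 6532.2 mm ≈ 6.532 m.
Near limit Dn = s·(H − f)/(H + s − 2f) = 3600 × (6532.2 − 36) / (6532.2 + 3600 − 2 × 36) = 3600 × 6496.2 / 10060.2 ≈ 2324.6 mm.
Far limit Df = s·(H − f)/(H − s) = 3600 × (6532.2 − 36) / (6532.2 − 3600) = 3600 × 6496.2 / 2932.2 ≈ 7975.6 mm.
Depth of field = Df − Dn = 7975.6 − 2324.6 ≈ 5651.0 mm ≈ 5.65 m.

5.65 m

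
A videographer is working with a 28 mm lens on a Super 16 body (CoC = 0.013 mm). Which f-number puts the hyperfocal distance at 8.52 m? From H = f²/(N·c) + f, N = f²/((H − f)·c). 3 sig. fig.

Rearrange H = f²/(N·c) + f for N: N = f² / ((H − f)·c).
N = 28² / ((8520 − 28) × 0.013) = 784 / 110.4 ≈ 7.10.

f/7.10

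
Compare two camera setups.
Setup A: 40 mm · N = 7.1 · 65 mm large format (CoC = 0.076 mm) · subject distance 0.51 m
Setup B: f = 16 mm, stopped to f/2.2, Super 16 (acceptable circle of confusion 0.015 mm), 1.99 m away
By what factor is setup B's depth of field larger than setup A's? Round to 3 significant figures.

6.53

Setup A: H = 40²/(7.1×0.076) + 40 ≈ 3005.2 mm; DoF = Df − Dn = 606.07 − 440.22 ≈ 165.85 mm.
Setup B: H = 16²/(2.2×0.015) + 16 ≈ 7773.6 mm; DoF = Df − Dn = 2669.2 − 1586.3 ≈ 1082.9 mm.
Ratio = 1082.9 / 165.85 ≈ 6.53.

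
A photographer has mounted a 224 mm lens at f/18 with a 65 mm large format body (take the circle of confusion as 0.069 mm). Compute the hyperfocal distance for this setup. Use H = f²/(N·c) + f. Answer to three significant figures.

40.6 m

Hyperfocal distance H = f²/(N·c) + f = 224²/(18 × 0.069) + 224 = 50176/1.242 + 224 ≈ 40623.4 mm ≈ 40.6 m.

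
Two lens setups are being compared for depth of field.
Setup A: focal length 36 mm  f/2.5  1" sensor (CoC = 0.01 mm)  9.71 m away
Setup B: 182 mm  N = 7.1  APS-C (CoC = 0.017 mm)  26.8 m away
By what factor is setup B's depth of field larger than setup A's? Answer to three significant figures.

Setup A: H = 36²/(2.5×0.01) + 36 ≈ 51876.0 mm; DoF = Df − Dn = 11937.7 − 8183.0 ≈ 3754.7 mm.
Setup B: H = 182²/(7.1×0.017) + 182 ≈ 274614.5 mm; DoF = Df − Dn = 29678.6 − 24430.4 ≈ 5248.2 mm.
Ratio = 5248.2 / 3754.7 ≈ 1.40.

1.40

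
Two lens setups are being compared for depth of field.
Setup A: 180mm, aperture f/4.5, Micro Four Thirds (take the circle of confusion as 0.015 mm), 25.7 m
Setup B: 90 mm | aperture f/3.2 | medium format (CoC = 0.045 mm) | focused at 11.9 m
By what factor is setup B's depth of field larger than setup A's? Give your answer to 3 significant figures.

Setup A: H = 180²/(4.5×0.015) + 180 ≈ 480180.0 mm; DoF = Df − Dn = 27143.1 − 24402.6 ≈ 2740.5 mm.
Setup B: H = 90²/(3.2×0.045) + 90 ≈ 56340.0 mm; DoF = Df − Dn = 15062.4 − 9835.1 ≈ 5227.3 mm.
Ratio = 5227.3 / 2740.5 ≈ 1.91.

1.91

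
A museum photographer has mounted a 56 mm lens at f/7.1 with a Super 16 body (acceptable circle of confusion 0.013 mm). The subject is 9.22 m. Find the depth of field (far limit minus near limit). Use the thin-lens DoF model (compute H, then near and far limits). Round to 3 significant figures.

Hyperfocal distance H = f²/(N·c) + f = 56²/(7.1 × 0.013) + 56 = 3136/0.0923 + 56 ≈ 34032.2 mm ≈ 34.03 m.
Near limit Dn = s·(H − f)/(H + s − 2f) = 9220 × (34032.2 − 56) / (34032.2 + 9220 − 2 × 56) = 9220 × 33976.2 / 43140.2 ≈ 7261.5 mm.
Far limit Df = s·(H − f)/(H − s) = 9220 × (34032.2 − 56) / (34032.2 − 9220) = 9220 × 33976.2 / 24812.2 ≈ 12625.3 mm.
Depth of field = Df − Dn = 12625.3 − 7261.5 ≈ 5363.8 mm ≈ 5.36 m.

5.36 m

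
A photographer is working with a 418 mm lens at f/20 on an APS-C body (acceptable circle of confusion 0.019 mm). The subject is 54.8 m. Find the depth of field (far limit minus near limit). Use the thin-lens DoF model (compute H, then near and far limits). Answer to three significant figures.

13.1 m

Hyperfocal distance H = f²/(N·c) + f = 418²/(20 × 0.019) + 418 = 174724/0.38 + 418 ≈ 460218.0 mm ≈ 460.2 m.
Near limit Dn = s·(H − f)/(H + s − 2f) = 54800 × (460218.0 − 418) / (460218.0 + 54800 − 2 × 418) = 54800 × 459800.0 / 514182.0 ≈ 49004 mm.
Far limit Df = s·(H − f)/(H − s) = 54800 × (460218.0 − 418) / (460218.0 − 54800) = 54800 × 459800.0 / 405418.0 ≈ 62151 mm.
Depth of field = Df − Dn = 62151 − 49004 ≈ 13147 mm ≈ 13.1 m.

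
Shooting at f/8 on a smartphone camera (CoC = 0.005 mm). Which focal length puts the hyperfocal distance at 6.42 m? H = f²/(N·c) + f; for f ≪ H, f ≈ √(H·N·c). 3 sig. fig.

16.0 mm

From H = f²/(N·c) + f, with f ≪ H: f ≈ √(H·N·c) = √(6420 × 8 × 0.005) = √256.80 ≈ 16.02 mm.
The +f correction barely moves this — solving exactly, f² + N·c·f − N·c·H = 0 ⇒ f = (−N·c + √((N·c)² + 4·N·c·H))/2 = (−0.04 + √1027.2)/2 ≈ 16.005 mm, so f ≈ 16.0 mm.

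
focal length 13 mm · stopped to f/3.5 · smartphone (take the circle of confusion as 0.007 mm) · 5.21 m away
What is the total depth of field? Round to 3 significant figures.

Hyperfocal distance H = f²/(N·c) + f = 13²/(3.5 × 0.007) + 13 = 169/0.0245 + 13 ≈ 6911.0 mm ≈ 6.911 m.
Near limit Dn = s·(H − f)/(H + s − 2f) = 5210 × (6911.0 − 13) / (6911.0 + 5210 − 2 × 13) = 5210 × 6898.0 / 12095.0 ≈ 2971 mm.
Far limit Df = s·(H − f)/(H − s) = 5210 × (6911.0 − 13) / (6911.0 − 5210) = 5210 × 6898.0 / 1701.0 ≈ 21128 mm.
Depth of field = Df − Dn = 21128 − 2971 ≈ 18157 mm ≈ 18.2 m.

18.2 m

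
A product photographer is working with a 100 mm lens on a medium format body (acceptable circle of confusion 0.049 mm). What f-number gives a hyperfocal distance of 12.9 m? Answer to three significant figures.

Rearrange H = f²/(N·c) + f for N: N = f² / ((H − f)·c).
N = 100² / ((12900 − 100) × 0.049) = 10000 / 627.2 ≈ 15.9.

f/15.9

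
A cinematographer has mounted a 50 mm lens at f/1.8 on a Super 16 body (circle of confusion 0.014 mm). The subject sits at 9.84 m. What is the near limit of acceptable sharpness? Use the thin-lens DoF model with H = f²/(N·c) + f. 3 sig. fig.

8.96 m

Hyperfocal distance H = f²/(N·c) + f = 50²/(1.8 × 0.014) + 50 = 2500/0.0252 + 50 ≈ 99256.3 mm ≈ 99.26 m.
Near limit Dn = s·(H − f)/(H + s − 2f) = 9840 × (99256.3 − 50) / (99256.3 + 9840 − 2 × 50) = 9840 × 99206.3 / 108996.3 ≈ 8956.2 mm ≈ 8.96 m.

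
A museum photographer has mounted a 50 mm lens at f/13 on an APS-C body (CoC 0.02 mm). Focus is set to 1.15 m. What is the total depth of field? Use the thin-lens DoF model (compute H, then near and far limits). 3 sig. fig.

267 mm

Hyperfocal distance H = f²/(N·c) + f = 50²/(13 × 0.02) + 50 = 2500/0.26 + 50 ≈ 9665.4 mm ≈ 9.665 m.
Near limit Dn = s·(H − f)/(H + s − 2f) = 1150 × (9665.4 − 50) / (9665.4 + 1150 − 2 × 50) = 1150 × 9615.4 / 10715.4 ≈ 1031.95 mm.
Far limit Df = s·(H − f)/(H − s) = 1150 × (9665.4 − 50) / (9665.4 − 1150) = 1150 × 9615.4 / 8515.4 ≈ 1298.55 mm.
Depth of field = Df − Dn = 1298.55 − 1031.95 ≈ 266.60 mm.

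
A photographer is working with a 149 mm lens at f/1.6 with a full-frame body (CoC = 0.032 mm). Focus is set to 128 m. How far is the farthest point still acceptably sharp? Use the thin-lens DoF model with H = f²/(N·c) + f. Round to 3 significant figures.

Hyperfocal distance H = f²/(N·c) + f = 149²/(1.6 × 0.032) + 149 = 22201/0.0512 + 149 ≈ 433762.3 mm ≈ 433.8 m.
Far limit Df = s·(H − f)/(H − s) = 128000 × (433762.3 − 149) / (433762.3 − 128000) = 128000 × 433613.3 / 305762.3 ≈ 181522 mm ≈ 182 m.

182 m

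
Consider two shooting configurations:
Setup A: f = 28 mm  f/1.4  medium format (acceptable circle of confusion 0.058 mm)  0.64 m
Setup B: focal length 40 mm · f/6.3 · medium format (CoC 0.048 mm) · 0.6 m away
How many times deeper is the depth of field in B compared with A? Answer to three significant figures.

1.58

Setup A: H = 28²/(1.4×0.058) + 28 ≈ 9683.2 mm; DoF = Df − Dn = 683.312 − 601.851 ≈ 81.461 mm.
Setup B: H = 40²/(6.3×0.048) + 40 ≈ 5331.0 mm; DoF = Df − Dn = 671.02 − 542.57 ≈ 128.45 mm.
Ratio = 128.45 / 81.461 ≈ 1.58.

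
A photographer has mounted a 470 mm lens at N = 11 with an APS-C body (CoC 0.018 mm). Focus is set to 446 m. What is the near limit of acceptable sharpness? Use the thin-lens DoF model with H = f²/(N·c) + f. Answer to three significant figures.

319 m

Hyperfocal distance H = f²/(N·c) + f = 470²/(11 × 0.018) + 470 = 220900/0.198 + 470 ≈ 1116126.6 mm ≈ 1116 m.
Near limit Dn = s·(H − f)/(H + s − 2f) = 446000 × (1116126.6 − 470) / (1116126.6 + 446000 − 2 × 470) = 446000 × 1115656.6 / 1561186.6 ≈ 318721 mm ≈ 319 m.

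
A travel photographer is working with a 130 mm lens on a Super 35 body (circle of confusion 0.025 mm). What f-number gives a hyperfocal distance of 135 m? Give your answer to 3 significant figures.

f/5.01

Rearrange H = f²/(N·c) + f for N: N = f² / ((H − f)·c).
N = 130² / ((135000 − 130) × 0.025) = 16900 / 3372 ≈ 5.01.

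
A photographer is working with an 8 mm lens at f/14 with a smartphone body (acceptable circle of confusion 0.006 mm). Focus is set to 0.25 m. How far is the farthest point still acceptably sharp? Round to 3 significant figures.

Hyperfocal distance H = f²/(N·c) + f = 8²/(14 × 0.006) + 8 = 64/0.084 + 8 ≈ 769.9 mm ≈ 0.770 m.
Far limit Df = s·(H − f)/(H − s) = 250 × (769.9 − 8) / (769.9 − 250) = 250 × 761.9 / 519.9 ≈ 366.37 mm.

366 mm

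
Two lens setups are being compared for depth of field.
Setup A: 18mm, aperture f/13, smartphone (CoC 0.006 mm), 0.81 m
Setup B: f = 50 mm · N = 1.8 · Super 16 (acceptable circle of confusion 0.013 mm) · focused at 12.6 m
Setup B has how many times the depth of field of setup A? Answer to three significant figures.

9.36

Setup A: H = 18²/(13×0.006) + 18 ≈ 4171.8 mm; DoF = Df − Dn = 1000.82 − 680.29 ≈ 320.53 mm.
Setup B: H = 50²/(1.8×0.013) + 50 ≈ 106887.6 mm; DoF = Df − Dn = 14277.1 − 11275.5 ≈ 3001.6 mm.
Ratio = 3001.6 / 320.53 ≈ 9.36.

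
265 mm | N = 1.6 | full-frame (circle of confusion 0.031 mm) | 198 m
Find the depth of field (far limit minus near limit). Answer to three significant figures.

Hyperfocal distance H = f²/(N·c) + f = 265²/(1.6 × 0.031) + 265 = 70225/0.0496 + 265 ≈ 1416091.6 mm ≈ 1416 m.
Near limit Dn = s·(H − f)/(H + s − 2f) = 198000 × (1416091.6 − 265) / (1416091.6 + 198000 − 2 × 265) = 198000 × 1415826.6 / 1613561.6 ≈ 173736 mm.
Far limit Df = s·(H − f)/(H − s) = 198000 × (1416091.6 − 265) / (1416091.6 − 198000) = 198000 × 1415826.6 / 1218091.6 ≈ 230142 mm.
Depth of field = Df − Dn = 230142 − 173736 ≈ 56406 mm ≈ 56.4 m.

56.4 m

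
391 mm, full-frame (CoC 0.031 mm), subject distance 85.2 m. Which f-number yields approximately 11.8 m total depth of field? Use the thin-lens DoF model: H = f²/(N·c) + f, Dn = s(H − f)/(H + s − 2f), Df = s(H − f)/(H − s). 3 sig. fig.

Write h = H − f = f²/(N·c). The thin-lens limits are Dn = s·h/(h + (s−f)) and Df = s·h/(h − (s−f)), so DoF = Df − Dn = 2·s·(s−f)·h / (h² − (s−f)²).
That is a quadratic in h: DoF·h² − 2·s·(s−f)·h − DoF·(s−f)² = 0 ⇒ h = (s−f)·(s + √(s² + DoF²)) / DoF = 84809 × (85200 + √(85200² + 11800²)) / 11800 = 84809 × (85200 + 86013.3) / 11800 ≈ 1230544 mm.
Then N = f²/(c·h) = 391² / (0.031 × 1230544) = 152881 / 38147 ≈ 4.01.

f/4.01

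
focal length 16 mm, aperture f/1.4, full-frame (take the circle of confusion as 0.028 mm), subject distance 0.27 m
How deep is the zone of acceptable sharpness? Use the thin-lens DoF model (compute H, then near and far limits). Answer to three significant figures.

Hyperfocal distance H = f²/(N·c) + f = 16²/(1.4 × 0.028) + 16 = 256/0.0392 + 16 ≈ 6546.6 mm ≈ 6.547 m.
Near limit Dn = s·(H − f)/(H + s − 2f) = 270 × (6546.6 − 16) / (6546.6 + 270 − 2 × 16) = 270 × 6530.6 / 6784.6 ≈ 259.892 mm.
Far limit Df = s·(H − f)/(H − s) = 270 × (6546.6 − 16) / (6546.6 − 270) = 270 × 6530.6 / 6276.6 ≈ 280.926 mm.
Depth of field = Df − Dn = 280.926 − 259.892 ≈ 21.034 mm.

21.0 mm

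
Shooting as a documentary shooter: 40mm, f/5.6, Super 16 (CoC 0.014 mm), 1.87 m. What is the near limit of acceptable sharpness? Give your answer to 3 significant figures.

Hyperfocal distance H = f²/(N·c) + f = 40²/(5.6 × 0.014) + 40 = 1600/0.0784 + 40 ≈ 20448.2 mm ≈ 20.45 m.
Near limit Dn = s·(H − f)/(H + s − 2f) = 1870 × (20448.2 − 40) / (20448.2 + 1870 − 2 × 40) = 1870 × 20408.2 / 22238.2 ≈ 1716.1 mm ≈ 1.72 m.

1.72 m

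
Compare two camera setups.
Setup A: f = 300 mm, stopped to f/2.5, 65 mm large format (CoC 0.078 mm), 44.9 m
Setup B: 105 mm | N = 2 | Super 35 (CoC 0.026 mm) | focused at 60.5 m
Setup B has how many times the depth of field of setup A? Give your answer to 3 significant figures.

4.28

Setup A: H = 300²/(2.5×0.078) + 300 ≈ 461838.5 mm; DoF = Df − Dn = 49703.0 − 40943.5 ≈ 8759.5 mm.
Setup B: H = 105²/(2×0.026) + 105 ≈ 212124.2 mm; DoF = Df − Dn = 84598 − 47087 ≈ 37511 mm.
Ratio = 37511 / 8759.5 ≈ 4.28.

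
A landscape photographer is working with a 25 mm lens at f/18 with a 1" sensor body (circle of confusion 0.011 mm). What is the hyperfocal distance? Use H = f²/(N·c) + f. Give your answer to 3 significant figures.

3.18 m

Hyperfocal distance H = f²/(N·c) + f = 25²/(18 × 0.011) + 25 = 625/0.198 + 25 ≈ 3181.6 mm ≈ 3.18 m.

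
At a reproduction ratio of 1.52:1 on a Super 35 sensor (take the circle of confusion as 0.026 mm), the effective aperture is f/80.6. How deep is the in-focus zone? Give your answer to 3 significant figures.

At magnification m, DoF ≈ 2·N_eff·c/m² = 2 × 80.6 × 0.026 / 1.52² = 4.191 / 2.31 ≈ 1.81 mm.

1.81 mm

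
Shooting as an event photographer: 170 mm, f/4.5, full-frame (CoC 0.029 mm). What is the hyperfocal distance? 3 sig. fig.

Hyperfocal distance H = f²/(N·c) + f = 170²/(4.5 × 0.029) + 170 = 28900/0.1305 + 170 ≈ 221625.9 mm ≈ 222 m.

222 m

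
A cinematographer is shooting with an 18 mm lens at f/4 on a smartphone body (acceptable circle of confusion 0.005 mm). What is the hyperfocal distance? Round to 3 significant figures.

16.2 m

Hyperfocal distance H = f²/(N·c) + f = 18²/(4 × 0.005) + 18 = 324/0.02 + 18 ≈ 16218.0 mm ≈ 16.2 m.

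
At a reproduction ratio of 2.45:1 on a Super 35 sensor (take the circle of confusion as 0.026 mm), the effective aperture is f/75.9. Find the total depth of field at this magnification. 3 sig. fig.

At magnification m, DoF ≈ 2·N_eff·c/m² = 2 × 75.9 × 0.026 / 2.45² = 3.947 / 6.003 ≈ 0.658 mm.

0.658 mm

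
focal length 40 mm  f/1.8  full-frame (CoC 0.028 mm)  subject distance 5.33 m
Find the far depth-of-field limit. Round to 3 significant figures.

6.40 m

Hyperfocal distance H = f²/(N·c) + f = 40²/(1.8 × 0.028) + 40 = 1600/0.0504 + 40 ≈ 31786.0 mm ≈ 31.79 m.
Far limit Df = s·(H − f)/(H − s) = 5330 × (31786.0 − 40) / (31786.0 − 5330) = 5330 × 31746.0 / 26456.0 ≈ 6395.8 mm ≈ 6.40 m.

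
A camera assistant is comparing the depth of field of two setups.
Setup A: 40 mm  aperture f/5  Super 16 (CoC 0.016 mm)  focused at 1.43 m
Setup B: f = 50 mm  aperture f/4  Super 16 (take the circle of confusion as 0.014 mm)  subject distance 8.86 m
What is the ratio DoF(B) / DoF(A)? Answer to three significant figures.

18.2

Setup A: H = 40²/(5×0.016) + 40 ≈ 20040.0 mm; DoF = Df − Dn = 1536.81 − 1337.07 ≈ 199.74 mm.
Setup B: H = 50²/(4×0.014) + 50 ≈ 44692.9 mm; DoF = Df − Dn = 11038.4 − 7399.7 ≈ 3638.7 mm.
Ratio = 3638.7 / 199.74 ≈ 18.2.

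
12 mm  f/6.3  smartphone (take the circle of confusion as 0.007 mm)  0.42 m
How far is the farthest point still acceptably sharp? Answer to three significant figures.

Hyperfocal distance H = f²/(N·c) + f = 12²/(6.3 × 0.007) + 12 = 144/0.0441 + 12 ≈ 3277.3 mm ≈ 3.277 m.
Far limit Df = s·(H − f)/(H − s) = 420 × (3277.3 − 12) / (3277.3 − 420) = 420 × 3265.3 / 2857.3 ≈ 479.97 mm.

480 mm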